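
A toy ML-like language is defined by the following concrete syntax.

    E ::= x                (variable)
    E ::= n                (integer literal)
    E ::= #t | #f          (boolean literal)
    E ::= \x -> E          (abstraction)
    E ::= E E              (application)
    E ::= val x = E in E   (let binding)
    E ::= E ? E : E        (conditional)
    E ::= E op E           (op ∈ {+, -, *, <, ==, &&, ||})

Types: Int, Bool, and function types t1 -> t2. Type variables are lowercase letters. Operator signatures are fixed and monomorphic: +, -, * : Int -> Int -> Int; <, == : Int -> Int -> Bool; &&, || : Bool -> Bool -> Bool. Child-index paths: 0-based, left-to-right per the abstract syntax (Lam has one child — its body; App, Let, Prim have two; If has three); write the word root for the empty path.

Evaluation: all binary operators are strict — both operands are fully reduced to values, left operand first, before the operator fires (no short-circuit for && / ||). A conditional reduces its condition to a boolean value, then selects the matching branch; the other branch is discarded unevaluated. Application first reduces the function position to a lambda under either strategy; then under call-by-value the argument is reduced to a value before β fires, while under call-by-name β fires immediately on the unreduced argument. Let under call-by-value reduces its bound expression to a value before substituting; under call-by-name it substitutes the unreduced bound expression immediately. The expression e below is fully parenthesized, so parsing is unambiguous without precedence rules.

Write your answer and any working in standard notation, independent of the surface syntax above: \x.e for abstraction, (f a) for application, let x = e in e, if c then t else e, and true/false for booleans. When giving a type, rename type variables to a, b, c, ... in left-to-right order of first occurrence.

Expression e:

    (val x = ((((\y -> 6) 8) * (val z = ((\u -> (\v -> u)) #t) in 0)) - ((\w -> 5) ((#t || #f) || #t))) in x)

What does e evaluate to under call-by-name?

Trace:
step 0: (let x = ((((\y.6) 8) * (let z = ((\u.(\v.u)) true) in 0)) - ((\w.5) ((true || false) || true))) in x)
step 1: [let@root] ((((\y.6) 8) * (let z = ((\u.(\v.u)) true) in 0)) - ((\w.5) ((true || false) || true)))
step 2: [beta@0.0] ((6 * (let z = ((\u.(\v.u)) true) in 0)) - ((\w.5) ((true || false) || true)))
step 3: [let@0.1] ((6 * 0) - ((\w.5) ((true || false) || true)))
step 4: [delta@0] (0 - ((\w.5) ((true || false) || true)))
step 5: [beta@1] (0 - 5)
step 6: [delta@root] -5

Answer: -5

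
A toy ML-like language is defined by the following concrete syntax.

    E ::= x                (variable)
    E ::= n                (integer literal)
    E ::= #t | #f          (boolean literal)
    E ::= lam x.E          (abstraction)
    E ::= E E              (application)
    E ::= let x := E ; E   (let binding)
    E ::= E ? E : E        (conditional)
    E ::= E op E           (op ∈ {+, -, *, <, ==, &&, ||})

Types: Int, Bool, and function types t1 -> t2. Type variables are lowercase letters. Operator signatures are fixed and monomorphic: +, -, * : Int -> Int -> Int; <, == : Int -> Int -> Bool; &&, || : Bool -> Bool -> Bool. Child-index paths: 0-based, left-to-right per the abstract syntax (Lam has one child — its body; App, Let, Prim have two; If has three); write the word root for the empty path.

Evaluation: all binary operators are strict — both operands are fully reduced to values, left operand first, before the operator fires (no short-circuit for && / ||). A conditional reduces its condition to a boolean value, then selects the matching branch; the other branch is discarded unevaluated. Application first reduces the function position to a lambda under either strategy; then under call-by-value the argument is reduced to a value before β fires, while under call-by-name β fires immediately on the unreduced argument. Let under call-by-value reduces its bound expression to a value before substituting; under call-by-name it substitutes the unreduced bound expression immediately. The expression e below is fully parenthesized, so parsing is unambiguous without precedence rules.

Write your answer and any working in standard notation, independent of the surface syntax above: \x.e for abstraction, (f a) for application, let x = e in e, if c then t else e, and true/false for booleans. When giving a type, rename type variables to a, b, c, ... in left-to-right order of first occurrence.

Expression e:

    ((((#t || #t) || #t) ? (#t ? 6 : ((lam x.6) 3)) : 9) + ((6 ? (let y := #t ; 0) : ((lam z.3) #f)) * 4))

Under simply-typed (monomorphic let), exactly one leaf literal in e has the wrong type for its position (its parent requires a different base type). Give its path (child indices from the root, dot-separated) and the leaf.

Working:
  unify Bool ~ Bool
  unify Bool ~ Bool
  unify Bool ~ Bool
  unify Bool ~ Bool
  unify Bool ~ Bool
  unify Bool ~ Bool
\x._ : a -> Int
  unify a -> Int ~ Int -> b
  unify a ~ Int
  unify Int ~ b
_ _ : Int
  unify Int ~ Int
  unify Int ~ Int
  unify Int ~ Int
  unify Int ~ Bool
  FAIL: mismatch Int ~ Bool

Answer: 1.0.0 : 6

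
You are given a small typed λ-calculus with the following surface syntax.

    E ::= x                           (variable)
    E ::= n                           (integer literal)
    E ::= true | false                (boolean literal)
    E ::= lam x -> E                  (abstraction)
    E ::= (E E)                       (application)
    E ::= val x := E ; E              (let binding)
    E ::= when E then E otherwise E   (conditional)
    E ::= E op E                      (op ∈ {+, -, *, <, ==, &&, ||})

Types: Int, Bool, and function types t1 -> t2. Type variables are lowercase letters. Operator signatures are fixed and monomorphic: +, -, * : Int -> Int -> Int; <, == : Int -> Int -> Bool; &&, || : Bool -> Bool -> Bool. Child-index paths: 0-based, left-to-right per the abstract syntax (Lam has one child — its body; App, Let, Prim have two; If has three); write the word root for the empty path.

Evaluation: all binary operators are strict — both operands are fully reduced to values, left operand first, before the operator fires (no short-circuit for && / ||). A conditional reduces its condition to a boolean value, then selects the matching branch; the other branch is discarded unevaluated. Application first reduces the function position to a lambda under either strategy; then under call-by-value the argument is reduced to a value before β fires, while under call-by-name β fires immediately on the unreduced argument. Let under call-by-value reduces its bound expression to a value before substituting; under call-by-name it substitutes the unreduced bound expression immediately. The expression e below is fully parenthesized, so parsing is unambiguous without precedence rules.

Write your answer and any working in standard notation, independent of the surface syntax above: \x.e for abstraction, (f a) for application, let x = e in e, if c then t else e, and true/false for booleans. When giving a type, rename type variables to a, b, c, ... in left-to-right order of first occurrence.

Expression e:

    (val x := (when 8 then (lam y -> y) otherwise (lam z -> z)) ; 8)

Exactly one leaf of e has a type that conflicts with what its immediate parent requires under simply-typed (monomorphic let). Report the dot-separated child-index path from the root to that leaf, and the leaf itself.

Derivation:
  unify Int ~ Bool
  FAIL: mismatch Int ~ Bool

Answer: 0.0 : 8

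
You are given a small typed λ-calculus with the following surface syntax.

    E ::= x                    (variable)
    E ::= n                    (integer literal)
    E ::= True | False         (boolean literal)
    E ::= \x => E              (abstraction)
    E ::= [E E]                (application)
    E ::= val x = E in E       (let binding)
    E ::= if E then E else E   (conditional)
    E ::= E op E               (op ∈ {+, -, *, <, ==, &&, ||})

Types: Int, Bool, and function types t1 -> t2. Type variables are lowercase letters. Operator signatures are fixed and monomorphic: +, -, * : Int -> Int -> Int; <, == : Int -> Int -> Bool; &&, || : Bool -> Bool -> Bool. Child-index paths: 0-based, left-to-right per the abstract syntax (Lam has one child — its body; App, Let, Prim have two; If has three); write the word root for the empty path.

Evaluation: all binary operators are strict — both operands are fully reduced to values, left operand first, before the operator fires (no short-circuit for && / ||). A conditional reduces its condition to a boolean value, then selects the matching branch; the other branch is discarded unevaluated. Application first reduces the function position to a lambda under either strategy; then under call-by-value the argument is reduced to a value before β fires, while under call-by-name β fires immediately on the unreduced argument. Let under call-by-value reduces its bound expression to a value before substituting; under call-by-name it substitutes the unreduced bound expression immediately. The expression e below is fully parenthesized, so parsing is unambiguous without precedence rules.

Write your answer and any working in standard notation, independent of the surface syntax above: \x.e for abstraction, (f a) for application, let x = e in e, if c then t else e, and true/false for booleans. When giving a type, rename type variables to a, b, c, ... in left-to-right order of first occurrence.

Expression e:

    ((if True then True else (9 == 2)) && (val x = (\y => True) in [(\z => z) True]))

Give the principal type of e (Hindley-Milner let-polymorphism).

Trace:
  unify Bool ~ Bool
  unify Int ~ Int
  unify Int ~ Int
  unify Bool ~ Bool
  unify Bool ~ Bool
\y._ : a -> Bool
let x : forall. a -> Bool
z : b
\z._ : b -> b
  unify b -> b ~ Bool -> c
  unify b ~ Bool
  unify Bool ~ c
_ _ : Bool
  unify Bool ~ Bool

Answer: Bool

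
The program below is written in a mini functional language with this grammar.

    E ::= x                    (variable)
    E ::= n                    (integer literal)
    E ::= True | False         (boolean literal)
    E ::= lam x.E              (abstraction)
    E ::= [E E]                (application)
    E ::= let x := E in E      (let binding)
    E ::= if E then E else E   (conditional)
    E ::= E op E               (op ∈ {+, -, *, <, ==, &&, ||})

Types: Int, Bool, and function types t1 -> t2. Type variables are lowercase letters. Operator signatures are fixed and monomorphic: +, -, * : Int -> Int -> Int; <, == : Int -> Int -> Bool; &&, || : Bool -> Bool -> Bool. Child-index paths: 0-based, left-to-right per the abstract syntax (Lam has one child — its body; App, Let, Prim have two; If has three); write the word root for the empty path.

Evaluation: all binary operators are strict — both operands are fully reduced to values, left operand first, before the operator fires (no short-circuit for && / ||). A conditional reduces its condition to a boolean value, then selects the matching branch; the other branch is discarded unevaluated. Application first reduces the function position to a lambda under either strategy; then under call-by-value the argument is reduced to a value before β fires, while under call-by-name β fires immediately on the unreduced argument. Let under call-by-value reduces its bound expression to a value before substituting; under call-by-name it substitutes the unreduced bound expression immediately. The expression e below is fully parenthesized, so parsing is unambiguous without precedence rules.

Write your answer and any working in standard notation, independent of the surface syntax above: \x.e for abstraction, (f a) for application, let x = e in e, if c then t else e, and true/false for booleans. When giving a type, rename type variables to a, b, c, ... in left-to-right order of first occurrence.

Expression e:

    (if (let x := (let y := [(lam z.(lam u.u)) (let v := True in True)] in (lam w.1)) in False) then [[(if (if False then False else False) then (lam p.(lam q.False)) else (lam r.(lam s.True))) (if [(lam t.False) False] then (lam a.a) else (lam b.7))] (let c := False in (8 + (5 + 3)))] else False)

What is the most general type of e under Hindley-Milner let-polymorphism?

Trace:
u : b
\u._ : b -> b
\z._ : a -> b -> b
let v : Bool
  unify a -> b -> b ~ Bool -> c
  unify a ~ Bool
  unify b -> b ~ c
_ _ : b -> b
let y : forall. b -> b
\w._ : d -> Int
let x : forall. d -> Int
  unify Bool ~ Bool
  unify Bool ~ Bool
  unify Bool ~ Bool
  unify Bool ~ Bool
\q._ : f -> Bool
\p._ : e -> f -> Bool
\s._ : h -> Bool
\r._ : g -> h -> Bool
  unify e -> f -> Bool ~ g -> h -> Bool
  unify e ~ g
  unify f -> Bool ~ h -> Bool
  unify f ~ h
  unify Bool ~ Bool
\t._ : i -> Bool
  unify i -> Bool ~ Bool -> j
  unify i ~ Bool
  unify Bool ~ j
_ _ : Bool
  unify Bool ~ Bool
a : k
\a._ : k -> k
\b._ : l -> Int
  unify k -> k ~ l -> Int
  unify k ~ l
  unify l ~ Int
  unify g -> h -> Bool ~ (Int -> Int) -> m
  unify g ~ Int -> Int
  unify h -> Bool ~ m
_ _ : h -> Bool
let c : Bool
  unify Int ~ Int
  unify Int ~ Int
  unify Int ~ Int
  unify Int ~ Int
  unify h -> Bool ~ Int -> n
  unify h ~ Int
  unify Bool ~ n
_ _ : Bool
  unify Bool ~ Bool

Answer: Bool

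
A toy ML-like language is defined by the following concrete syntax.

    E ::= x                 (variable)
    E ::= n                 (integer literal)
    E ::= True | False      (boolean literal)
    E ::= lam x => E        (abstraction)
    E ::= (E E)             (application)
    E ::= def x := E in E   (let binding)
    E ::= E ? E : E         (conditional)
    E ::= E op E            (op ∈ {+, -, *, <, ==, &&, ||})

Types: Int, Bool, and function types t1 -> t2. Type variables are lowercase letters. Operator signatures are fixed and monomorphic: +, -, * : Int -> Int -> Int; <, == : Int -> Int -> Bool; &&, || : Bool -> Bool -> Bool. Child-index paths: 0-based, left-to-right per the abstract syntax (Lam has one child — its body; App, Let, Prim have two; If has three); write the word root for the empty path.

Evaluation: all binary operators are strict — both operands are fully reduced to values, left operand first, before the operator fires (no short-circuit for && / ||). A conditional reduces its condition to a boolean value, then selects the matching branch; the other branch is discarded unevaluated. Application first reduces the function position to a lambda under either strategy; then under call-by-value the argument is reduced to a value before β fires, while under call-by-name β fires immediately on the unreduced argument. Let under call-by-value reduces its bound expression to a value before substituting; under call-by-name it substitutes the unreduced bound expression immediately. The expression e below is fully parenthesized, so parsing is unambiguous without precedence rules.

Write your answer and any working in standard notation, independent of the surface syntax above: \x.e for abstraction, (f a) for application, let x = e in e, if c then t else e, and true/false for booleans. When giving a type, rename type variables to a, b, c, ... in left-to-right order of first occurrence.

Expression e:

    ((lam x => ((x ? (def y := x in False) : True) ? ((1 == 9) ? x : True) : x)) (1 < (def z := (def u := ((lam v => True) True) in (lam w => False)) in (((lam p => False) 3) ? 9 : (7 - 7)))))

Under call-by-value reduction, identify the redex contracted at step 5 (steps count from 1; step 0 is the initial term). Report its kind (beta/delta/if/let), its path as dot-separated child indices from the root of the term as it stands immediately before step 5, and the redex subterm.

Answer: if at 1.1 : (if false then 9 else (7 - 7))

Derivation:
step 0: ((\x.(if (if x then (let y = x in false) else true) then (if (1 == 9) then x else true) else x)) (1 < (let z = (let u = ((\v.true) true) in (\w.false)) in (if ((\p.false) 3) then 9 else (7 - 7)))))
step 1: [beta@1.1.0.0] ((\x.(if (if x then (let y = x in false) else true) then (if (1 == 9) then x else true) else x)) (1 < (let z = (let u = true in (\w.false)) in (if ((\p.false) 3) then 9 else (7 - 7)))))
step 2: [let@1.1.0] ((\x.(if (if x then (let y = x in false) else true) then (if (1 == 9) then x else true) else x)) (1 < (let z = (\w.false) in (if ((\p.false) 3) then 9 else (7 - 7)))))
step 3: [let@1.1] ((\x.(if (if x then (let y = x in false) else true) then (if (1 == 9) then x else true) else x)) (1 < (if ((\p.false) 3) then 9 else (7 - 7))))
step 4: [beta@1.1.0] ((\x.(if (if x then (let y = x in false) else true) then (if (1 == 9) then x else true) else x)) (1 < (if false then 9 else (7 - 7))))
step 5: [if@1.1] ((\x.(if (if x then (let y = x in false) else true) then (if (1 == 9) then x else true) else x)) (1 < (7 - 7)))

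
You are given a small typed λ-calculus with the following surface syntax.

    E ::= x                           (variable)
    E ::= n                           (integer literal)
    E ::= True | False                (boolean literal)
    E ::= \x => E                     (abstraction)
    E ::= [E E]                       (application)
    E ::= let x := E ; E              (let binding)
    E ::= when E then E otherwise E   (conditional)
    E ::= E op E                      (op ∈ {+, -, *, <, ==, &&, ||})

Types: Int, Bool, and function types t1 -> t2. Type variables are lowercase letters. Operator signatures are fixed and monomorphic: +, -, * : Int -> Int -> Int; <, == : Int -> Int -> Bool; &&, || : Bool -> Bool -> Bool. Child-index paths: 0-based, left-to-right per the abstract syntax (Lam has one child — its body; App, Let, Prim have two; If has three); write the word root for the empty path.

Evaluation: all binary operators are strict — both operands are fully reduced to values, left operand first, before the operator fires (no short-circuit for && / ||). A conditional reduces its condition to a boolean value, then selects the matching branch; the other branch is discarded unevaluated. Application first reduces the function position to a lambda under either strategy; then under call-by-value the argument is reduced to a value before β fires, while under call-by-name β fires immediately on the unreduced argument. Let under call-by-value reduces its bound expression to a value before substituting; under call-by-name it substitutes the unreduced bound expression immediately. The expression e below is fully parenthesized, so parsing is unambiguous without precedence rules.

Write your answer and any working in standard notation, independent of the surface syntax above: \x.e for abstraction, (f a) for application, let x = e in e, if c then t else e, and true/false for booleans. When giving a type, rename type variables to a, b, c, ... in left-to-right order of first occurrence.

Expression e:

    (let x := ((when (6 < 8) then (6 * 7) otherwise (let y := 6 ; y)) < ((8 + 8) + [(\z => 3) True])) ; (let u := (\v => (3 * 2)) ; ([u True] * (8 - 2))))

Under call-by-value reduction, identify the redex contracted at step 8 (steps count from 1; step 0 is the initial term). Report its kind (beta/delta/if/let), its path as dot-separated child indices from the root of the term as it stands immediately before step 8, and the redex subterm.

Answer: let at root : (let x = false in (let u = (\v.(3 * 2)) in ((u true) * (8 - 2))))

Derivation:
step 0: (let x = ((if (6 < 8) then (6 * 7) else (let y = 6 in y)) < ((8 + 8) + ((\z.3) true))) in (let u = (\v.(3 * 2)) in ((u true) * (8 - 2))))
step 1: [delta@0.0.0] (let x = ((if true then (6 * 7) else (let y = 6 in y)) < ((8 + 8) + ((\z.3) true))) in (let u = (\v.(3 * 2)) in ((u true) * (8 - 2))))
step 2: [if@0.0] (let x = ((6 * 7) < ((8 + 8) + ((\z.3) true))) in (let u = (\v.(3 * 2)) in ((u true) * (8 - 2))))
step 3: [delta@0.0] (let x = (42 < ((8 + 8) + ((\z.3) true))) in (let u = (\v.(3 * 2)) in ((u true) * (8 - 2))))
step 4: [delta@0.1.0] (let x = (42 < (16 + ((\z.3) true))) in (let u = (\v.(3 * 2)) in ((u true) * (8 - 2))))
step 5: [beta@0.1.1] (let x = (42 < (16 + 3)) in (let u = (\v.(3 * 2)) in ((u true) * (8 - 2))))
step 6: [delta@0.1] (let x = (42 < 19) in (let u = (\v.(3 * 2)) in ((u true) * (8 - 2))))
step 7: [delta@0] (let x = false in (let u = (\v.(3 * 2)) in ((u true) * (8 - 2))))
step 8: [let@root] (let u = (\v.(3 * 2)) in ((u true) * (8 - 2)))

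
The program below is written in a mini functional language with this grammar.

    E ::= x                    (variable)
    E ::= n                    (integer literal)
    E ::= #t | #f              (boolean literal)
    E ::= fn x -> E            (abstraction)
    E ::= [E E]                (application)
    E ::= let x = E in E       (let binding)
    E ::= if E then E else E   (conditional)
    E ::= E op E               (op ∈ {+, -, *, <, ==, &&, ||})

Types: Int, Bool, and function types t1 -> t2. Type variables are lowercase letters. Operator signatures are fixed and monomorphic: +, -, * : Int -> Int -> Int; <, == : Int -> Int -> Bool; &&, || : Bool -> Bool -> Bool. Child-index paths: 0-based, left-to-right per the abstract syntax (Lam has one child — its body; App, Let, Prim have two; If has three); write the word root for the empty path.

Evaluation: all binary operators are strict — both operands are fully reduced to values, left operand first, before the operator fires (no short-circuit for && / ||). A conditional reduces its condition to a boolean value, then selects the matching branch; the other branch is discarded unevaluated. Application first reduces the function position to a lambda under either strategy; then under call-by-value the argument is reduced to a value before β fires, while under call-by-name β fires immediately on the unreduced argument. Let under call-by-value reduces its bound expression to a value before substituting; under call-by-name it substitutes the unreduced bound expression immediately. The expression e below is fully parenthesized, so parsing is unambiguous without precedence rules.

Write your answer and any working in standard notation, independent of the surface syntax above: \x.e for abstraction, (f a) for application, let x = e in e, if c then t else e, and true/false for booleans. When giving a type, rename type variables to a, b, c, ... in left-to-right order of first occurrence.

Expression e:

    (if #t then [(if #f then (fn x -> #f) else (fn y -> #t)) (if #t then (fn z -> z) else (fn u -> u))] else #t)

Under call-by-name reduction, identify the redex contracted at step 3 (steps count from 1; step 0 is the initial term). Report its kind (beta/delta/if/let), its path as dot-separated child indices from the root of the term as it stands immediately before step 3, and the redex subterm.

Working:
step 0: (if true then ((if false then (\x.false) else (\y.true)) (if true then (\z.z) else (\u.u))) else true)
step 1: [if@root] ((if false then (\x.false) else (\y.true)) (if true then (\z.z) else (\u.u)))
step 2: [if@0] ((\y.true) (if true then (\z.z) else (\u.u)))
step 3: [beta@root] true

Answer: beta at root : ((\y.true) (if true then (\z.z) else (\u.u)))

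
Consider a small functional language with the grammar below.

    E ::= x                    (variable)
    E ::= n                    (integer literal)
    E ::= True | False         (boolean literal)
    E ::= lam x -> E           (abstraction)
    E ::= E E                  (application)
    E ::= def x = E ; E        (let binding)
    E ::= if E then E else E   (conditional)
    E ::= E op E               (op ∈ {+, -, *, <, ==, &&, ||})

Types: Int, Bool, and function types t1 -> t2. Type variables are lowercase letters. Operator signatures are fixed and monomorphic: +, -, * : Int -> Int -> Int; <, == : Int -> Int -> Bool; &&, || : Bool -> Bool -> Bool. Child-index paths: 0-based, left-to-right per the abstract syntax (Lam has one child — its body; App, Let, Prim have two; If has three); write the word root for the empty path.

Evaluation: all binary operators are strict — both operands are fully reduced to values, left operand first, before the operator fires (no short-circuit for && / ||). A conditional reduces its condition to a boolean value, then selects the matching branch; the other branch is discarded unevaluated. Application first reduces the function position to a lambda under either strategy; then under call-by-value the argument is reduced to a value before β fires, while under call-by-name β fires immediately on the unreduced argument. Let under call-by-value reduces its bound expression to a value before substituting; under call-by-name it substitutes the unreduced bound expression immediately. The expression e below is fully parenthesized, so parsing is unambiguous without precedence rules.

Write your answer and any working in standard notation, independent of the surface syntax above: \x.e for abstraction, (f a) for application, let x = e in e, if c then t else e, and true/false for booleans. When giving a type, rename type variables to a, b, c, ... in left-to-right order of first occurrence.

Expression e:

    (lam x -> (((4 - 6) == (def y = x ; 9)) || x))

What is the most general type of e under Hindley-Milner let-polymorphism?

Trace:
  unify Int ~ Int
  unify Int ~ Int
  unify Int ~ Int
x : a
let y : a
  unify Int ~ Int
  unify Bool ~ Bool
x : a
  unify a ~ Bool
\x._ : Bool -> Bool

Answer: Bool -> Bool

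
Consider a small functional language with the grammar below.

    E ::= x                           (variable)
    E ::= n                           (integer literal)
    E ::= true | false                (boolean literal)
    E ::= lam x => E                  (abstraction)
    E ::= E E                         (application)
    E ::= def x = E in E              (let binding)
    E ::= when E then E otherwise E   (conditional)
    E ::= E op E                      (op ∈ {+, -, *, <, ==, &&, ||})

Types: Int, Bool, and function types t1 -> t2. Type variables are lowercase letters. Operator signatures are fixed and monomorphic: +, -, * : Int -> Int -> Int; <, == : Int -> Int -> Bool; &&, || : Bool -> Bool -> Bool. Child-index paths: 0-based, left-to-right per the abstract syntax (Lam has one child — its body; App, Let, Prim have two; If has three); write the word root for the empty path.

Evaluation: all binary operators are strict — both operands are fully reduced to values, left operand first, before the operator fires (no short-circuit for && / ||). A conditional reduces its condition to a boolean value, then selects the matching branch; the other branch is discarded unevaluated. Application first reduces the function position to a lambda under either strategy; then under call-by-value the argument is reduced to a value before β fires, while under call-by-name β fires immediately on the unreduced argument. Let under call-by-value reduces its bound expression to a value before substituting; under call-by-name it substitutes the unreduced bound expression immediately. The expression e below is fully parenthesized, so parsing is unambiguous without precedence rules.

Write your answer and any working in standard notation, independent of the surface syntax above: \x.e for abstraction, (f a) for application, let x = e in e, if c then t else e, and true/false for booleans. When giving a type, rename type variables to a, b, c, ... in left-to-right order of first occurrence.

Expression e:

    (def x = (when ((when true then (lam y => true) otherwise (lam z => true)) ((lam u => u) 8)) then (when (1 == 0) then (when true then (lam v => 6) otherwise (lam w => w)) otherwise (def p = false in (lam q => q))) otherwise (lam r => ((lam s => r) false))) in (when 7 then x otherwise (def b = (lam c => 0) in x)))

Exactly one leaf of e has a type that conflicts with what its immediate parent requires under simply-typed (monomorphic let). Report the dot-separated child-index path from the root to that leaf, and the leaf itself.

Working:
  unify Bool ~ Bool
\y._ : a -> Bool
\z._ : b -> Bool
  unify a -> Bool ~ b -> Bool
  unify a ~ b
  unify Bool ~ Bool
u : c
\u._ : c -> c
  unify c -> c ~ Int -> d
  unify c ~ Int
  unify Int ~ d
_ _ : Int
  unify b -> Bool ~ Int -> e
  unify b ~ Int
  unify Bool ~ e
_ _ : Bool
  unify Bool ~ Bool
  unify Int ~ Int
  unify Int ~ Int
  unify Bool ~ Bool
  unify Bool ~ Bool
\v._ : f -> Int
w : g
\w._ : g -> g
  unify f -> Int ~ g -> g
  unify f ~ g
  unify Int ~ g
let p : Bool
q : h
\q._ : h -> h
  unify Int -> Int ~ h -> h
  unify Int ~ h
  unify Int ~ Int
r : i
\s._ : j -> i
  unify j -> i ~ Bool -> k
  unify j ~ Bool
  unify i ~ k
_ _ : k
\r._ : k -> k
  unify Int -> Int ~ k -> k
  unify Int ~ k
  unify Int ~ Int
let x : Int -> Int
  unify Int ~ Bool
  FAIL: mismatch Int ~ Bool

Answer: 1.0 : 7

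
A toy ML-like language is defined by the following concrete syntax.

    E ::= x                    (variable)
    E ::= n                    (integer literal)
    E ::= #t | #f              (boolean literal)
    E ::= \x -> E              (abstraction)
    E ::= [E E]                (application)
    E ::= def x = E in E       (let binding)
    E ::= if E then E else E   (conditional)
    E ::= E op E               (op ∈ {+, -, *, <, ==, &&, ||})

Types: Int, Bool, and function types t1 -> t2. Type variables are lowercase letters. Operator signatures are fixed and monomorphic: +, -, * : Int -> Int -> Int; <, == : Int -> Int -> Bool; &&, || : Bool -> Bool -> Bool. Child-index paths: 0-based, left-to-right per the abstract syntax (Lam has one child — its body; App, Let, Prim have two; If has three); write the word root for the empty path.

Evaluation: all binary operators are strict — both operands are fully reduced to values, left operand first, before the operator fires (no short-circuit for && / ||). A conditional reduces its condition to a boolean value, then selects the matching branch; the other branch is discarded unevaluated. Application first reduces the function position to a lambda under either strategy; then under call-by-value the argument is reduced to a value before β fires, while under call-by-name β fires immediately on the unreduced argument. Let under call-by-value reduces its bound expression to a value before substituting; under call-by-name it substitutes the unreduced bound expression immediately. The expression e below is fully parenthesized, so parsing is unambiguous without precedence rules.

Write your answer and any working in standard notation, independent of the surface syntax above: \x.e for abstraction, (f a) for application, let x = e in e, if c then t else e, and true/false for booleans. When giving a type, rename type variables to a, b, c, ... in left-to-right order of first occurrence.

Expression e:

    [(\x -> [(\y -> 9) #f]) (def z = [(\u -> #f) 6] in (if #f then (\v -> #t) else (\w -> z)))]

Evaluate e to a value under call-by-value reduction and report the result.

Derivation:
step 0: ((\x.((\y.9) false)) (let z = ((\u.false) 6) in (if false then (\v.true) else (\w.z))))
step 1: [beta@1.0] ((\x.((\y.9) false)) (let z = false in (if false then (\v.true) else (\w.z))))
step 2: [let@1] ((\x.((\y.9) false)) (if false then (\v.true) else (\w.false)))
step 3: [if@1] ((\x.((\y.9) false)) (\w.false))
step 4: [beta@root] ((\y.9) false)
step 5: [beta@root] 9

Answer: 9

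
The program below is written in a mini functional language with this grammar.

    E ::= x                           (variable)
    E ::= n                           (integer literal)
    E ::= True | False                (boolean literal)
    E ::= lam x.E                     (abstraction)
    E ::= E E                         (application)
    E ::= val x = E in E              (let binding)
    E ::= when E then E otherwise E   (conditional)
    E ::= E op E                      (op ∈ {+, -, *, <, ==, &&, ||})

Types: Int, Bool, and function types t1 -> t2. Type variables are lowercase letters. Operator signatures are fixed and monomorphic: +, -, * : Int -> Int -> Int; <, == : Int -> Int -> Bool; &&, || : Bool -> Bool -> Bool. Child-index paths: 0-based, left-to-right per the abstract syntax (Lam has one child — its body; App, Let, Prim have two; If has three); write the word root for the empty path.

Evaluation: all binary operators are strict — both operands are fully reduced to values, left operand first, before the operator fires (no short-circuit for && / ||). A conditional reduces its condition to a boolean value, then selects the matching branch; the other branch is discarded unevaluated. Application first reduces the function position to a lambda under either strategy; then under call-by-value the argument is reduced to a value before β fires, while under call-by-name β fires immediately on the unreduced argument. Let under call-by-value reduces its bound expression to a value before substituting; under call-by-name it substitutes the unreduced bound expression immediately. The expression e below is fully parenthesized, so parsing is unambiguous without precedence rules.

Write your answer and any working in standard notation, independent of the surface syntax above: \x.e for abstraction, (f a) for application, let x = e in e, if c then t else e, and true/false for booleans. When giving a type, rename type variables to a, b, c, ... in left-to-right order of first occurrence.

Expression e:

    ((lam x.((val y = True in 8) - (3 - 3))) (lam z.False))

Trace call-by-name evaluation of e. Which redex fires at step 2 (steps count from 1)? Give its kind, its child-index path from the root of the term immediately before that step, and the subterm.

Answer: let at 0 : (let y = true in 8)

Working:
step 0: ((\x.((let y = true in 8) - (3 - 3))) (\z.false))
step 1: [beta@root] ((let y = true in 8) - (3 - 3))
step 2: [let@0] (8 - (3 - 3))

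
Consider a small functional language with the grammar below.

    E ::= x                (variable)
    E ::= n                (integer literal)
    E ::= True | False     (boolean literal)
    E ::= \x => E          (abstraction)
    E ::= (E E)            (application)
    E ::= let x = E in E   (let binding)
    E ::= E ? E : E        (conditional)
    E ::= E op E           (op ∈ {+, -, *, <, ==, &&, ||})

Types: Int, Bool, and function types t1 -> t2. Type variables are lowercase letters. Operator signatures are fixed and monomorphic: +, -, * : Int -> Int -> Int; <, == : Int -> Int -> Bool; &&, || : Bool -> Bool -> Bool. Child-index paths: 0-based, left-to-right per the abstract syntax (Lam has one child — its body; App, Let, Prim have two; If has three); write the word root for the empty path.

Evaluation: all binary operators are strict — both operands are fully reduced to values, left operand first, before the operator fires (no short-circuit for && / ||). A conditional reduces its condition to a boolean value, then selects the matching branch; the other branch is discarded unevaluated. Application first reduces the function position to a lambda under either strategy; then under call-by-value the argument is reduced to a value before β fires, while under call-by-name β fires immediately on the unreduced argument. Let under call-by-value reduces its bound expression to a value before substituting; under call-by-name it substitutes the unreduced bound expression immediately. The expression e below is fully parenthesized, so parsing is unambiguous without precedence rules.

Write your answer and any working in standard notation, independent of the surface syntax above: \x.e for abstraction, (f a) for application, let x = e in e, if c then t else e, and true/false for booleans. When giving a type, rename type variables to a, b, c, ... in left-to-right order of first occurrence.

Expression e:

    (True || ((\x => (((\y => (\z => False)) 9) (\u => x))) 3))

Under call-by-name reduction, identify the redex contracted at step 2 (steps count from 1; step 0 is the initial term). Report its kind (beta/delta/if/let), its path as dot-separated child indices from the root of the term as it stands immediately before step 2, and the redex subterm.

Trace:
step 0: (true || ((\x.(((\y.(\z.false)) 9) (\u.x))) 3))
step 1: [beta@1] (true || (((\y.(\z.false)) 9) (\u.3)))
step 2: [beta@1.0] (true || ((\z.false) (\u.3)))

Answer: beta at 1.0 : ((\y.(\z.false)) 9)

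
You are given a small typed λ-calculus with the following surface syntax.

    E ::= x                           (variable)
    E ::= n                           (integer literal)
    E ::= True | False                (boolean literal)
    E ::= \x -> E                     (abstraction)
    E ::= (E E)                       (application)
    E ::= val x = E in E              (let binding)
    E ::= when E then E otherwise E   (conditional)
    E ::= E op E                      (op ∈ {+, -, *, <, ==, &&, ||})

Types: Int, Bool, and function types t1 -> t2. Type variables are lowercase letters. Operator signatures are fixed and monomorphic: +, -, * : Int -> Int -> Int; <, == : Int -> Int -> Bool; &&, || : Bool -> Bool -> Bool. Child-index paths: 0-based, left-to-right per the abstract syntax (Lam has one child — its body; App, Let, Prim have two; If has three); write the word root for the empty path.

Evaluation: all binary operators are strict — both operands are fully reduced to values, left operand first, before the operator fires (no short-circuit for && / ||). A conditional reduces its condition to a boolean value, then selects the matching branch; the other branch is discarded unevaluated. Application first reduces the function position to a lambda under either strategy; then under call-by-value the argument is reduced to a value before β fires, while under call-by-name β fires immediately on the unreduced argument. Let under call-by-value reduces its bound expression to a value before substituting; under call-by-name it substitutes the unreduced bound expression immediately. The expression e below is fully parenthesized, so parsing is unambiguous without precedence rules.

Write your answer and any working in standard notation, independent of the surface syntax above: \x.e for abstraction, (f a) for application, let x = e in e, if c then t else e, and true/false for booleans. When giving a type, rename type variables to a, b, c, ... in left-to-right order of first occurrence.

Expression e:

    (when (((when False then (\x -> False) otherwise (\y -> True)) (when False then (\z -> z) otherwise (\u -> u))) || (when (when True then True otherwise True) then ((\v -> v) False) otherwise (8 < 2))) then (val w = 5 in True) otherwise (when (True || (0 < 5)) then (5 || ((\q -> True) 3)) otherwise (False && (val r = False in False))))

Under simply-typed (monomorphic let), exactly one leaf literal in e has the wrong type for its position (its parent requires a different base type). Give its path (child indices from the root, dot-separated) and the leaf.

Derivation:
  unify Bool ~ Bool
\x._ : a -> Bool
\y._ : b -> Bool
  unify a -> Bool ~ b -> Bool
  unify a ~ b
  unify Bool ~ Bool
  unify Bool ~ Bool
z : c
\z._ : c -> c
u : d
\u._ : d -> d
  unify c -> c ~ d -> d
  unify c ~ d
  unify d ~ d
  unify b -> Bool ~ (d -> d) -> e
  unify b ~ d -> d
  unify Bool ~ e
_ _ : Bool
  unify Bool ~ Bool
  unify Bool ~ Bool
  unify Bool ~ Bool
  unify Bool ~ Bool
v : f
\v._ : f -> f
  unify f -> f ~ Bool -> g
  unify f ~ Bool
  unify Bool ~ g
_ _ : Bool
  unify Int ~ Int
  unify Int ~ Int
  unify Bool ~ Bool
  unify Bool ~ Bool
  unify Bool ~ Bool
let w : Int
  unify Bool ~ Bool
  unify Int ~ Int
  unify Int ~ Int
  unify Bool ~ Bool
  unify Bool ~ Bool
  unify Int ~ Bool
  FAIL: mismatch Int ~ Bool

Answer: 2.1.0 : 5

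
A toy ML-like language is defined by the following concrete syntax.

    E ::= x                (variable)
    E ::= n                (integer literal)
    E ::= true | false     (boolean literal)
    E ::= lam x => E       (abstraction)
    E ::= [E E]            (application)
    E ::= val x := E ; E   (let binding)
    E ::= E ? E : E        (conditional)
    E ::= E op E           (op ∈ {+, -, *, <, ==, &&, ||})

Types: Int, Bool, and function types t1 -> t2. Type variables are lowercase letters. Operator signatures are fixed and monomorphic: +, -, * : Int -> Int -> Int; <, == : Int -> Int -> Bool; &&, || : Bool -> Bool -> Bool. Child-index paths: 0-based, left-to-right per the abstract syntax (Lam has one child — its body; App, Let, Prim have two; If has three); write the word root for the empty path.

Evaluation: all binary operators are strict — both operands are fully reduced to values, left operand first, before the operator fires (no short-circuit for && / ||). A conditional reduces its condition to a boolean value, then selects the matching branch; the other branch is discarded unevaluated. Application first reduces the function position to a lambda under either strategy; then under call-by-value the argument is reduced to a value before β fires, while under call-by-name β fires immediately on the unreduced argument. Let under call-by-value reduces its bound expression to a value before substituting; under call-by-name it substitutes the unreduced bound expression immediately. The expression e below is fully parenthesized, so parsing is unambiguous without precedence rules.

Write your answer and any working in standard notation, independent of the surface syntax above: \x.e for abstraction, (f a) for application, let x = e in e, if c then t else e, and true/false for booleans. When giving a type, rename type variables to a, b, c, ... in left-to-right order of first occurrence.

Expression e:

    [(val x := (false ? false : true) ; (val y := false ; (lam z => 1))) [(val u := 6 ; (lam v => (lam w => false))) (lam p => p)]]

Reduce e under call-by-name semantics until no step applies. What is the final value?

Answer: 1

Working:
step 0: ((let x = (if false then false else true) in (let y = false in (\z.1))) ((let u = 6 in (\v.(\w.false))) (\p.p)))
step 1: [let@0] ((let y = false in (\z.1)) ((let u = 6 in (\v.(\w.false))) (\p.p)))
step 2: [let@0] ((\z.1) ((let u = 6 in (\v.(\w.false))) (\p.p)))
step 3: [beta@root] 1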